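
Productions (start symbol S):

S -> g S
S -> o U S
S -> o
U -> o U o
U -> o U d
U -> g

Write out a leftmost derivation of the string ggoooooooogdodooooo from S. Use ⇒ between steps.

S ⇒ gS ⇒ ggS ⇒ ggoUS ⇒ ggooUoS ⇒ ggoooUooS ⇒ ggooooUoooS ⇒ ggoooooUooooS ⇒ ggooooooUdooooS ⇒ ggoooooooUodooooS ⇒ ggooooooooUdodooooS ⇒ ggoooooooogdodooooS ⇒ ggoooooooogdodooooo

S ⇒ gS   [S -> g S]
gS ⇒ ggS   [S -> g S]
ggS ⇒ ggoUS   [S -> o U S]
ggoUS ⇒ ggooUoS   [U -> o U o]
ggooUoS ⇒ ggoooUooS   [U -> o U o]
ggoooUooS ⇒ ggooooUoooS   [U -> o U o]
ggooooUoooS ⇒ ggoooooUooooS   [U -> o U o]
ggoooooUooooS ⇒ ggooooooUdooooS   [U -> o U d]
ggooooooUdooooS ⇒ ggoooooooUodooooS   [U -> o U o]
ggoooooooUodooooS ⇒ ggooooooooUdodooooS   [U -> o U d]
ggooooooooUdodooooS ⇒ ggoooooooogdodooooS   [U -> g]
ggoooooooogdodooooS ⇒ ggoooooooogdodooooo   [S -> o]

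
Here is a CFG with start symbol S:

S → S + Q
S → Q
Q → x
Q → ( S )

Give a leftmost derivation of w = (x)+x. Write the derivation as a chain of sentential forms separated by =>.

S => S+Q   [S → S + Q]
S+Q => Q+Q   [S → Q]
Q+Q => (S)+Q   [Q → ( S )]
(S)+Q => (Q)+Q   [S → Q]
(Q)+Q => (x)+Q   [Q → x]
(x)+Q => (x)+x   [Q → x]

S=>S+Q=>Q+Q=>(S)+Q=>(Q)+Q=>(x)+Q=>(x)+x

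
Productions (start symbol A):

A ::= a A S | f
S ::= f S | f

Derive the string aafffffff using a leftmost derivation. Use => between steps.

A => aAS => aaASS => aafSS => aaffSS => aafffSS => aaffffS => aafffffS => aaffffffS => aafffffff

A => aAS   [A ::= a A S]
aAS => aaASS   [A ::= a A S]
aaASS => aafSS   [A ::= f]
aafSS => aaffSS   [S ::= f S]
aaffSS => aafffSS   [S ::= f S]
aafffSS => aaffffS   [S ::= f]
aaffffS => aafffffS   [S ::= f S]
aafffffS => aaffffffS   [S ::= f S]
aaffffffS => aafffffff   [S ::= f]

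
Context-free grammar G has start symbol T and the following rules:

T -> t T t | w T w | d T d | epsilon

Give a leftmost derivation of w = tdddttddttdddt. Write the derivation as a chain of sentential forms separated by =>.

T => tTt   [T -> t T t]
tTt => tdTdt   [T -> d T d]
tdTdt => tddTddt   [T -> d T d]
tddTddt => tdddTdddt   [T -> d T d]
tdddTdddt => tdddtTtdddt   [T -> t T t]
tdddtTtdddt => tdddttTttdddt   [T -> t T t]
tdddttTttdddt => tdddttdTdttdddt   [T -> d T d]
tdddttdTdttdddt => tdddttddttdddt   [T -> epsilon]

T => tTt => tdTdt => tddTddt => tdddTdddt => tdddtTtdddt => tdddttTttdddt => tdddttdTdttdddt => tdddttddttdddt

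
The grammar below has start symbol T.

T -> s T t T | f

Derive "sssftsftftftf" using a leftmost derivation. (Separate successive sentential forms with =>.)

T => sTtT   [T -> s T t T]
sTtT => ssTtTtT   [T -> s T t T]
ssTtTtT => sssTtTtTtT   [T -> s T t T]
sssTtTtTtT => sssftTtTtT   [T -> f]
sssftTtTtT => sssftsTtTtTtT   [T -> s T t T]
sssftsTtTtTtT => sssftsftTtTtT   [T -> f]
sssftsftTtTtT => sssftsftftTtT   [T -> f]
sssftsftftTtT => sssftsftftftT   [T -> f]
sssftsftftftT => sssftsftftftf   [T -> f]

T => sTtT => ssTtTtT => sssTtTtTtT => sssftTtTtT => sssftsTtTtTtT => sssftsftTtTtT => sssftsftftTtT => sssftsftftftT => sssftsftftftf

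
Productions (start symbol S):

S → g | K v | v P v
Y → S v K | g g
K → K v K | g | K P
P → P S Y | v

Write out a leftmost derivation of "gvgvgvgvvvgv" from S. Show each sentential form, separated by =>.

S => Kv   [S → K v]
Kv => KvKv   [K → K v K]
KvKv => gvKv   [K → g]
gvKv => gvKvKv   [K → K v K]
gvKvKv => gvKPvKv   [K → K P]
gvKPvKv => gvKPPvKv   [K → K P]
gvKPPvKv => gvKvKPPvKv   [K → K v K]
gvKvKPPvKv => gvKvKvKPPvKv   [K → K v K]
gvKvKvKPPvKv => gvgvKvKPPvKv   [K → g]
gvgvKvKPPvKv => gvgvgvKPPvKv   [K → g]
gvgvgvKPPvKv => gvgvgvgPPvKv   [K → g]
gvgvgvgPPvKv => gvgvgvgvPvKv   [P → v]
gvgvgvgvPvKv => gvgvgvgvvvKv   [P → v]
gvgvgvgvvvKv => gvgvgvgvvvgv   [K → g]

S => Kv => KvKv => gvKv => gvKvKv => gvKPvKv => gvKPPvKv => gvKvKPPvKv => gvKvKvKPPvKv => gvgvKvKPPvKv => gvgvgvKPPvKv => gvgvgvgPPvKv => gvgvgvgvPvKv => gvgvgvgvvvKv => gvgvgvgvvvgv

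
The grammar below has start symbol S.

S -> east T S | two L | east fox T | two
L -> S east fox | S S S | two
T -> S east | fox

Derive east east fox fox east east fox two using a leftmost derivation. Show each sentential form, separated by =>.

S => east T S => east S east S => east east fox T east S => east east fox fox east S => east east fox fox east east T S => east east fox fox east east fox S => east east fox fox east east fox two

S => east T S   [S -> east T S]
east T S => east S east S   [T -> S east]
east S east S => east east fox T east S   [S -> east fox T]
east east fox T east S => east east fox fox east S   [T -> fox]
east east fox fox east S => east east fox fox east east T S   [S -> east T S]
east east fox fox east east T S => east east fox fox east east fox S   [T -> fox]
east east fox fox east east fox S => east east fox fox east east fox two   [S -> two]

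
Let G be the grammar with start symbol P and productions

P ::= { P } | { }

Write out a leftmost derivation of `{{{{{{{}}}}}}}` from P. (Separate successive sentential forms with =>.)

P => {P}   [P ::= { P }]
{P} => {{P}}   [P ::= { P }]
{{P}} => {{{P}}}   [P ::= { P }]
{{{P}}} => {{{{P}}}}   [P ::= { P }]
{{{{P}}}} => {{{{{P}}}}}   [P ::= { P }]
{{{{{P}}}}} => {{{{{{P}}}}}}   [P ::= { P }]
{{{{{{P}}}}}} => {{{{{{{}}}}}}}   [P ::= { }]

P=>{P}=>{{P}}=>{{{P}}}=>{{{{P}}}}=>{{{{{P}}}}}=>{{{{{{P}}}}}}=>{{{{{{{}}}}}}}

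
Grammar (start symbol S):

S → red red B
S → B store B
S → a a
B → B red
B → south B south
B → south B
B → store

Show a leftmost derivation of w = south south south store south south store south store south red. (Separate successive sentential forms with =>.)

S => B store B => south B south store B => south south B south south store B => south south south B south south store B => south south south store south south store B => south south south store south south store B red => south south south store south south store south B south red => south south south store south south store south store south red

S => B store B   [S → B store B]
B store B => south B south store B   [B → south B south]
south B south store B => south south B south south store B   [B → south B south]
south south B south south store B => south south south B south south store B   [B → south B]
south south south B south south store B => south south south store south south store B   [B → store]
south south south store south south store B => south south south store south south store B red   [B → B red]
south south south store south south store B red => south south south store south south store south B south red   [B → south B south]
south south south store south south store south B south red => south south south store south south store south store south red   [B → store]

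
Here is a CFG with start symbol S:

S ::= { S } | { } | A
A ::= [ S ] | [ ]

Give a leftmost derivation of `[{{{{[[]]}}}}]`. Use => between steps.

S=>A=>[S]=>[{S}]=>[{{S}}]=>[{{{S}}}]=>[{{{{S}}}}]=>[{{{{A}}}}]=>[{{{{[S]}}}}]=>[{{{{[A]}}}}]=>[{{{{[[]]}}}}]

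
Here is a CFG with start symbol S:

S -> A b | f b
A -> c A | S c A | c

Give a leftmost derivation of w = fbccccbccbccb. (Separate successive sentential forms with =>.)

S => Ab => ScAb => fbcAb => fbcScAb => fbcAbcAb => fbccAbcAb => fbcccAbcAb => fbccccbcAb => fbccccbcScAb => fbccccbcAbcAb => fbccccbccbcAb => fbccccbccbccb

S => Ab   [S -> A b]
Ab => ScAb   [A -> S c A]
ScAb => fbcAb   [S -> f b]
fbcAb => fbcScAb   [A -> S c A]
fbcScAb => fbcAbcAb   [S -> A b]
fbcAbcAb => fbccAbcAb   [A -> c A]
fbccAbcAb => fbcccAbcAb   [A -> c A]
fbcccAbcAb => fbccccbcAb   [A -> c]
fbccccbcAb => fbccccbcScAb   [A -> S c A]
fbccccbcScAb => fbccccbcAbcAb   [S -> A b]
fbccccbcAbcAb => fbccccbccbcAb   [A -> c]
fbccccbccbcAb => fbccccbccbccb   [A -> c]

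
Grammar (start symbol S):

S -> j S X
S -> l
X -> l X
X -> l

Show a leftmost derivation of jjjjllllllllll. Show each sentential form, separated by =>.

S => jSX   [S -> j S X]
jSX => jjSXX   [S -> j S X]
jjSXX => jjjSXXX   [S -> j S X]
jjjSXXX => jjjjSXXXX   [S -> j S X]
jjjjSXXXX => jjjjlXXXX   [S -> l]
jjjjlXXXX => jjjjllXXXX   [X -> l X]
jjjjllXXXX => jjjjlllXXXX   [X -> l X]
jjjjlllXXXX => jjjjllllXXXX   [X -> l X]
jjjjllllXXXX => jjjjlllllXXXX   [X -> l X]
jjjjlllllXXXX => jjjjllllllXXXX   [X -> l X]
jjjjllllllXXXX => jjjjlllllllXXX   [X -> l]
jjjjlllllllXXX => jjjjllllllllXX   [X -> l]
jjjjllllllllXX => jjjjlllllllllX   [X -> l]
jjjjlllllllllX => jjjjllllllllll   [X -> l]

S=>jSX=>jjSXX=>jjjSXXX=>jjjjSXXXX=>jjjjlXXXX=>jjjjllXXXX=>jjjjlllXXXX=>jjjjllllXXXX=>jjjjlllllXXXX=>jjjjllllllXXXX=>jjjjlllllllXXX=>jjjjllllllllXX=>jjjjlllllllllX=>jjjjllllllllll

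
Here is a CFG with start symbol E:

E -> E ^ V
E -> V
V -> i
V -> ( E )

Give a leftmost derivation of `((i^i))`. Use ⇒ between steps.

E⇒V⇒(E)⇒(V)⇒((E))⇒((E^V))⇒((V^V))⇒((i^V))⇒((i^i))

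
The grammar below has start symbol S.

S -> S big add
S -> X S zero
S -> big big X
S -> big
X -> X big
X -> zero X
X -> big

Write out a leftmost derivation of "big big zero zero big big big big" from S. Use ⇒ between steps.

S ⇒ big big X ⇒ big big X big ⇒ big big zero X big ⇒ big big zero X big big ⇒ big big zero zero X big big ⇒ big big zero zero X big big big ⇒ big big zero zero big big big big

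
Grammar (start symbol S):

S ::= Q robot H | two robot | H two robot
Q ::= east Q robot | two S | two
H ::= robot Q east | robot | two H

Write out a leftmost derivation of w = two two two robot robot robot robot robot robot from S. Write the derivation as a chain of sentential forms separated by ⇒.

S ⇒ Q robot H ⇒ two S robot H ⇒ two Q robot H robot H ⇒ two two S robot H robot H ⇒ two two Q robot H robot H robot H ⇒ two two two robot H robot H robot H ⇒ two two two robot robot robot H robot H ⇒ two two two robot robot robot robot robot H ⇒ two two two robot robot robot robot robot robot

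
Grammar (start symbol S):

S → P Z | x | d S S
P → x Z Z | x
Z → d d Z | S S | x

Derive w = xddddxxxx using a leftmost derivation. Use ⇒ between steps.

S ⇒ PZ ⇒ xZZZ ⇒ xddZZZ ⇒ xddddZZZ ⇒ xddddSSZZ ⇒ xddddxSZZ ⇒ xddddxxZZ ⇒ xddddxxxZ ⇒ xddddxxxx

S ⇒ PZ   [S → P Z]
PZ ⇒ xZZZ   [P → x Z Z]
xZZZ ⇒ xddZZZ   [Z → d d Z]
xddZZZ ⇒ xddddZZZ   [Z → d d Z]
xddddZZZ ⇒ xddddSSZZ   [Z → S S]
xddddSSZZ ⇒ xddddxSZZ   [S → x]
xddddxSZZ ⇒ xddddxxZZ   [S → x]
xddddxxZZ ⇒ xddddxxxZ   [Z → x]
xddddxxxZ ⇒ xddddxxxx   [Z → x]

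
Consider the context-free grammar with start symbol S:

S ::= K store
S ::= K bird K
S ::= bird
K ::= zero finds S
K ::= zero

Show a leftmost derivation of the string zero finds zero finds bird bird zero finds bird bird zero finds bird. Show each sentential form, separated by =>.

S => K bird K   [S ::= K bird K]
K bird K => zero finds S bird K   [K ::= zero finds S]
zero finds S bird K => zero finds K bird K bird K   [S ::= K bird K]
zero finds K bird K bird K => zero finds zero finds S bird K bird K   [K ::= zero finds S]
zero finds zero finds S bird K bird K => zero finds zero finds bird bird K bird K   [S ::= bird]
zero finds zero finds bird bird K bird K => zero finds zero finds bird bird zero finds S bird K   [K ::= zero finds S]
zero finds zero finds bird bird zero finds S bird K => zero finds zero finds bird bird zero finds bird bird K   [S ::= bird]
zero finds zero finds bird bird zero finds bird bird K => zero finds zero finds bird bird zero finds bird bird zero finds S   [K ::= zero finds S]
zero finds zero finds bird bird zero finds bird bird zero finds S => zero finds zero finds bird bird zero finds bird bird zero finds bird   [S ::= bird]

S => K bird K => zero finds S bird K => zero finds K bird K bird K => zero finds zero finds S bird K bird K => zero finds zero finds bird bird K bird K => zero finds zero finds bird bird zero finds S bird K => zero finds zero finds bird bird zero finds bird bird K => zero finds zero finds bird bird zero finds bird bird zero finds S => zero finds zero finds bird bird zero finds bird bird zero finds bird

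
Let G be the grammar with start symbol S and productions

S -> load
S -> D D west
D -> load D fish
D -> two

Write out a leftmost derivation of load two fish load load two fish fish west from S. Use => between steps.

S => D D west => load D fish D west => load two fish D west => load two fish load D fish west => load two fish load load D fish fish west => load two fish load load two fish fish west

S => D D west   [S -> D D west]
D D west => load D fish D west   [D -> load D fish]
load D fish D west => load two fish D west   [D -> two]
load two fish D west => load two fish load D fish west   [D -> load D fish]
load two fish load D fish west => load two fish load load D fish fish west   [D -> load D fish]
load two fish load load D fish fish west => load two fish load load two fish fish west   [D -> two]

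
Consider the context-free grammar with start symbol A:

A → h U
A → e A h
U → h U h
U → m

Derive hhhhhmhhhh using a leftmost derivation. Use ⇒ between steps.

A ⇒ hU ⇒ hhUh ⇒ hhhUhh ⇒ hhhhUhhh ⇒ hhhhhUhhhh ⇒ hhhhhmhhhh

A ⇒ hU   [A → h U]
hU ⇒ hhUh   [U → h U h]
hhUh ⇒ hhhUhh   [U → h U h]
hhhUhh ⇒ hhhhUhhh   [U → h U h]
hhhhUhhh ⇒ hhhhhUhhhh   [U → h U h]
hhhhhUhhhh ⇒ hhhhhmhhhh   [U → m]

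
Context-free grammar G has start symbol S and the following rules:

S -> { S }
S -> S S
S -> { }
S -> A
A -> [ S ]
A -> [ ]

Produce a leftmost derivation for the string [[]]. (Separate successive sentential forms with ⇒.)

S ⇒ A ⇒ [S] ⇒ [A] ⇒ [[]]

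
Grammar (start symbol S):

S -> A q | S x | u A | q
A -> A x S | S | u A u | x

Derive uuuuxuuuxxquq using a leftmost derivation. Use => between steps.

S => Aq => uAuq => uAxSuq => uuAuxSuq => uuuAuuxSuq => uuuuAuuuxSuq => uuuuxuuuxSuq => uuuuxuuuxAquq => uuuuxuuuxxquq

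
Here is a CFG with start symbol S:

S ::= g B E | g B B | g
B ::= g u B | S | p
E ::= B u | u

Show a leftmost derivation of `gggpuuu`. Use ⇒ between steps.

S⇒gBE⇒gSE⇒ggBEE⇒ggSEE⇒gggBEEE⇒gggpEEE⇒gggpuEE⇒gggpuuE⇒gggpuuu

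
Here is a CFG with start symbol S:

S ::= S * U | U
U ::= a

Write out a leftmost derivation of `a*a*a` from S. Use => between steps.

S => S*U => S*U*U => U*U*U => a*U*U => a*a*U => a*a*a

S => S*U   [S ::= S * U]
S*U => S*U*U   [S ::= S * U]
S*U*U => U*U*U   [S ::= U]
U*U*U => a*U*U   [U ::= a]
a*U*U => a*a*U   [U ::= a]
a*a*U => a*a*a   [U ::= a]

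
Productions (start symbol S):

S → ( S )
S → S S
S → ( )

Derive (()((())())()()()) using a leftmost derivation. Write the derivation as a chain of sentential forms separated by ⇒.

S ⇒ (S) ⇒ (SS) ⇒ (SSS) ⇒ (()SS) ⇒ (()SSS) ⇒ (()SSSS) ⇒ (()(S)SSS) ⇒ (()(SS)SSS) ⇒ (()((S)S)SSS) ⇒ (()((())S)SSS) ⇒ (()((())())SSS) ⇒ (()((())())()SS) ⇒ (()((())())()()S) ⇒ (()((())())()()())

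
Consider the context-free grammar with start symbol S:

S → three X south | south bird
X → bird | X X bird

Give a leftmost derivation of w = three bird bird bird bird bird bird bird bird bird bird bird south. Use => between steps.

S => three X south => three X X bird south => three bird X bird south => three bird X X bird bird south => three bird bird X bird bird south => three bird bird X X bird bird bird south => three bird bird bird X bird bird bird south => three bird bird bird X X bird bird bird bird south => three bird bird bird bird X bird bird bird bird south => three bird bird bird bird X X bird bird bird bird bird south => three bird bird bird bird bird X bird bird bird bird bird south => three bird bird bird bird bird bird bird bird bird bird bird south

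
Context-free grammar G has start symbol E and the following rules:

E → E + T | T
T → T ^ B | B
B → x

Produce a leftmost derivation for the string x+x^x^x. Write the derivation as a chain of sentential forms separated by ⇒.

E⇒E+T⇒T+T⇒B+T⇒x+T⇒x+T^B⇒x+T^B^B⇒x+B^B^B⇒x+x^B^B⇒x+x^x^B⇒x+x^x^x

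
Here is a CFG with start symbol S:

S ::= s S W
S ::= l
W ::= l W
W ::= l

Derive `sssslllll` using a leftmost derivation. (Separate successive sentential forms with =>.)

S => sSW   [S ::= s S W]
sSW => ssSWW   [S ::= s S W]
ssSWW => sssSWWW   [S ::= s S W]
sssSWWW => ssssSWWWW   [S ::= s S W]
ssssSWWWW => sssslWWWW   [S ::= l]
sssslWWWW => ssssllWWW   [W ::= l]
ssssllWWW => sssslllWW   [W ::= l]
sssslllWW => ssssllllW   [W ::= l]
ssssllllW => sssslllll   [W ::= l]

S => sSW => ssSWW => sssSWWW => ssssSWWWW => sssslWWWW => ssssllWWW => sssslllWW => ssssllllW => sssslllll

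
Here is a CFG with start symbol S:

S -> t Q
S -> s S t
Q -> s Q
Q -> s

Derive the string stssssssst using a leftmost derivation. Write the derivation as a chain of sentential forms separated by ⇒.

S ⇒ sSt   [S -> s S t]
sSt ⇒ stQt   [S -> t Q]
stQt ⇒ stsQt   [Q -> s Q]
stsQt ⇒ stssQt   [Q -> s Q]
stssQt ⇒ stsssQt   [Q -> s Q]
stsssQt ⇒ stssssQt   [Q -> s Q]
stssssQt ⇒ stsssssQt   [Q -> s Q]
stsssssQt ⇒ stssssssQt   [Q -> s Q]
stssssssQt ⇒ stssssssst   [Q -> s]

S ⇒ sSt ⇒ stQt ⇒ stsQt ⇒ stssQt ⇒ stsssQt ⇒ stssssQt ⇒ stsssssQt ⇒ stssssssQt ⇒ stssssssst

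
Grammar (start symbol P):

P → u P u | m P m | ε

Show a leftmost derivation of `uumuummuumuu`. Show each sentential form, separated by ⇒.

P ⇒ uPu   [P → u P u]
uPu ⇒ uuPuu   [P → u P u]
uuPuu ⇒ uumPmuu   [P → m P m]
uumPmuu ⇒ uumuPumuu   [P → u P u]
uumuPumuu ⇒ uumuuPuumuu   [P → u P u]
uumuuPuumuu ⇒ uumuumPmuumuu   [P → m P m]
uumuumPmuumuu ⇒ uumuummuumuu   [P → ε]

P ⇒ uPu ⇒ uuPuu ⇒ uumPmuu ⇒ uumuPumuu ⇒ uumuuPuumuu ⇒ uumuumPmuumuu ⇒ uumuummuumuu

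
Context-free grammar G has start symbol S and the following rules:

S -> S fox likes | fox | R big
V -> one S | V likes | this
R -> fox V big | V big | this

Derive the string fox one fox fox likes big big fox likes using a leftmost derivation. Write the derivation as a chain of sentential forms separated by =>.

S => S fox likes => R big fox likes => fox V big big fox likes => fox one S big big fox likes => fox one S fox likes big big fox likes => fox one fox fox likes big big fox likes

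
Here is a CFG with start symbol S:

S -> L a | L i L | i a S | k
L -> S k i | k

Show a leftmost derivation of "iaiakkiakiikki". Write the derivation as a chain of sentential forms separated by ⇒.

S⇒LiL⇒SkiiL⇒iaSkiiL⇒iaiaSkiiL⇒iaiaLakiiL⇒iaiaSkiakiiL⇒iaiakkiakiiL⇒iaiakkiakiiSki⇒iaiakkiakiikki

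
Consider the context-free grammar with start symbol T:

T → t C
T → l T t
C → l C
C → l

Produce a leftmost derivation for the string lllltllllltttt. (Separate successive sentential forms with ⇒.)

T ⇒ lTt ⇒ llTtt ⇒ lllTttt ⇒ llllTtttt ⇒ lllltCtttt ⇒ lllltlCtttt ⇒ lllltllCtttt ⇒ lllltlllCtttt ⇒ lllltllllCtttt ⇒ lllltllllltttt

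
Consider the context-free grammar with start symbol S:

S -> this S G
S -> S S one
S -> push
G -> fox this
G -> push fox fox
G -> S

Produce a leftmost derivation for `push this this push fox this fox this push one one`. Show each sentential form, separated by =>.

S => S S one   [S -> S S one]
S S one => push S one   [S -> push]
push S one => push S S one one   [S -> S S one]
push S S one one => push this S G S one one   [S -> this S G]
push this S G S one one => push this this S G G S one one   [S -> this S G]
push this this S G G S one one => push this this push G G S one one   [S -> push]
push this this push G G S one one => push this this push fox this G S one one   [G -> fox this]
push this this push fox this G S one one => push this this push fox this fox this S one one   [G -> fox this]
push this this push fox this fox this S one one => push this this push fox this fox this push one one   [S -> push]

S => S S one => push S one => push S S one one => push this S G S one one => push this this S G G S one one => push this this push G G S one one => push this this push fox this G S one one => push this this push fox this fox this S one one => push this this push fox this fox this push one one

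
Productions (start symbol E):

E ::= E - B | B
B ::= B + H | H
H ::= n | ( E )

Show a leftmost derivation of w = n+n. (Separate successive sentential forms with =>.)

E => B   [E ::= B]
B => B+H   [B ::= B + H]
B+H => H+H   [B ::= H]
H+H => n+H   [H ::= n]
n+H => n+n   [H ::= n]

E=>B=>B+H=>H+H=>n+H=>n+n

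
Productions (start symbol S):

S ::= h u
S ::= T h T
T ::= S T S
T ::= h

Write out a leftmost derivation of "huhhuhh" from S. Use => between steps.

S=>ThT=>STShT=>huTShT=>huhShT=>huhhuhT=>huhhuhh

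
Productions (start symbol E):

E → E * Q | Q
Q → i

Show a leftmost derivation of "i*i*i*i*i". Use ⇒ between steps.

E ⇒ E*Q ⇒ E*Q*Q ⇒ E*Q*Q*Q ⇒ E*Q*Q*Q*Q ⇒ Q*Q*Q*Q*Q ⇒ i*Q*Q*Q*Q ⇒ i*i*Q*Q*Q ⇒ i*i*i*Q*Q ⇒ i*i*i*i*Q ⇒ i*i*i*i*i

E ⇒ E*Q   [E → E * Q]
E*Q ⇒ E*Q*Q   [E → E * Q]
E*Q*Q ⇒ E*Q*Q*Q   [E → E * Q]
E*Q*Q*Q ⇒ E*Q*Q*Q*Q   [E → E * Q]
E*Q*Q*Q*Q ⇒ Q*Q*Q*Q*Q   [E → Q]
Q*Q*Q*Q*Q ⇒ i*Q*Q*Q*Q   [Q → i]
i*Q*Q*Q*Q ⇒ i*i*Q*Q*Q   [Q → i]
i*i*Q*Q*Q ⇒ i*i*i*Q*Q   [Q → i]
i*i*i*Q*Q ⇒ i*i*i*i*Q   [Q → i]
i*i*i*i*Q ⇒ i*i*i*i*i   [Q → i]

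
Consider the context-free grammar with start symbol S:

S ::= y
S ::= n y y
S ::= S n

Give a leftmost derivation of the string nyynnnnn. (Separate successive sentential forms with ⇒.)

S ⇒ Sn ⇒ Snn ⇒ Snnn ⇒ Snnnn ⇒ Snnnnn ⇒ nyynnnnn

S ⇒ Sn   [S ::= S n]
Sn ⇒ Snn   [S ::= S n]
Snn ⇒ Snnn   [S ::= S n]
Snnn ⇒ Snnnn   [S ::= S n]
Snnnn ⇒ Snnnnn   [S ::= S n]
Snnnnn ⇒ nyynnnnn   [S ::= n y y]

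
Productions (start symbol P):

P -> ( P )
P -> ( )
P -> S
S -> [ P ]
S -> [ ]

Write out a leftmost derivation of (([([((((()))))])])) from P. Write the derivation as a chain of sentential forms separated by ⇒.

P ⇒ (P) ⇒ ((P)) ⇒ ((S)) ⇒ (([P])) ⇒ (([(P)])) ⇒ (([(S)])) ⇒ (([([P])])) ⇒ (([([(P)])])) ⇒ (([([((P))])])) ⇒ (([([(((P)))])])) ⇒ (([([((((P))))])])) ⇒ (([([((((()))))])]))

P ⇒ (P)   [P -> ( P )]
(P) ⇒ ((P))   [P -> ( P )]
((P)) ⇒ ((S))   [P -> S]
((S)) ⇒ (([P]))   [S -> [ P ]]
(([P])) ⇒ (([(P)]))   [P -> ( P )]
(([(P)])) ⇒ (([(S)]))   [P -> S]
(([(S)])) ⇒ (([([P])]))   [S -> [ P ]]
(([([P])])) ⇒ (([([(P)])]))   [P -> ( P )]
(([([(P)])])) ⇒ (([([((P))])]))   [P -> ( P )]
(([([((P))])])) ⇒ (([([(((P)))])]))   [P -> ( P )]
(([([(((P)))])])) ⇒ (([([((((P))))])]))   [P -> ( P )]
(([([((((P))))])])) ⇒ (([([((((()))))])]))   [P -> ( )]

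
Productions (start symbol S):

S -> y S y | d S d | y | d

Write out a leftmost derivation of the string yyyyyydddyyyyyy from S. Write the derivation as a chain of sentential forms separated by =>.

S => ySy   [S -> y S y]
ySy => yySyy   [S -> y S y]
yySyy => yyySyyy   [S -> y S y]
yyySyyy => yyyySyyyy   [S -> y S y]
yyyySyyyy => yyyyySyyyyy   [S -> y S y]
yyyyySyyyyy => yyyyyySyyyyyy   [S -> y S y]
yyyyyySyyyyyy => yyyyyydSdyyyyyy   [S -> d S d]
yyyyyydSdyyyyyy => yyyyyydddyyyyyy   [S -> d]

S => ySy => yySyy => yyySyyy => yyyySyyyy => yyyyySyyyyy => yyyyyySyyyyyy => yyyyyydSdyyyyyy => yyyyyydddyyyyyy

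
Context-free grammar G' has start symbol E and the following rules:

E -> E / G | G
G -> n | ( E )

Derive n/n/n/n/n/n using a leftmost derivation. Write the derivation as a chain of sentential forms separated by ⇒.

E ⇒ E/G ⇒ E/G/G ⇒ E/G/G/G ⇒ E/G/G/G/G ⇒ E/G/G/G/G/G ⇒ G/G/G/G/G/G ⇒ n/G/G/G/G/G ⇒ n/n/G/G/G/G ⇒ n/n/n/G/G/G ⇒ n/n/n/n/G/G ⇒ n/n/n/n/n/G ⇒ n/n/n/n/n/n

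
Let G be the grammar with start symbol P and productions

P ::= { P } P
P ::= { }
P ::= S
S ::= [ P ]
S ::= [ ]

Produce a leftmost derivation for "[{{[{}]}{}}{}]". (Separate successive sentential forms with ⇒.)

P ⇒ S ⇒ [P] ⇒ [{P}P] ⇒ [{{P}P}P] ⇒ [{{S}P}P] ⇒ [{{[P]}P}P] ⇒ [{{[{}]}P}P] ⇒ [{{[{}]}{}}P] ⇒ [{{[{}]}{}}{}]

P ⇒ S   [P ::= S]
S ⇒ [P]   [S ::= [ P ]]
[P] ⇒ [{P}P]   [P ::= { P } P]
[{P}P] ⇒ [{{P}P}P]   [P ::= { P } P]
[{{P}P}P] ⇒ [{{S}P}P]   [P ::= S]
[{{S}P}P] ⇒ [{{[P]}P}P]   [S ::= [ P ]]
[{{[P]}P}P] ⇒ [{{[{}]}P}P]   [P ::= { }]
[{{[{}]}P}P] ⇒ [{{[{}]}{}}P]   [P ::= { }]
[{{[{}]}{}}P] ⇒ [{{[{}]}{}}{}]   [P ::= { }]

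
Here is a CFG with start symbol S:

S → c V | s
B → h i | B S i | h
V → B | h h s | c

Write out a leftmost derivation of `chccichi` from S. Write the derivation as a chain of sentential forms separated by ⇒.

S ⇒ cV   [S → c V]
cV ⇒ cB   [V → B]
cB ⇒ cBSi   [B → B S i]
cBSi ⇒ cBSiSi   [B → B S i]
cBSiSi ⇒ chSiSi   [B → h]
chSiSi ⇒ chcViSi   [S → c V]
chcViSi ⇒ chcciSi   [V → c]
chcciSi ⇒ chccicVi   [S → c V]
chccicVi ⇒ chccicBi   [V → B]
chccicBi ⇒ chccichi   [B → h]

S⇒cV⇒cB⇒cBSi⇒cBSiSi⇒chSiSi⇒chcViSi⇒chcciSi⇒chccicVi⇒chccicBi⇒chccichi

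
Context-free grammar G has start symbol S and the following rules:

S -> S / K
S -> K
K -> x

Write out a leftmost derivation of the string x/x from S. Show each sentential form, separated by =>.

S => S/K => K/K => x/K => x/x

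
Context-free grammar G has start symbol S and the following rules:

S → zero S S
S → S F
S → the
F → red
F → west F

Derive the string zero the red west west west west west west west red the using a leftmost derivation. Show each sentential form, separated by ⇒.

S ⇒ zero S S   [S → zero S S]
zero S S ⇒ zero S F S   [S → S F]
zero S F S ⇒ zero S F F S   [S → S F]
zero S F F S ⇒ zero the F F S   [S → the]
zero the F F S ⇒ zero the red F S   [F → red]
zero the red F S ⇒ zero the red west F S   [F → west F]
zero the red west F S ⇒ zero the red west west F S   [F → west F]
zero the red west west F S ⇒ zero the red west west west F S   [F → west F]
zero the red west west west F S ⇒ zero the red west west west west F S   [F → west F]
zero the red west west west west F S ⇒ zero the red west west west west west F S   [F → west F]
zero the red west west west west west F S ⇒ zero the red west west west west west west F S   [F → west F]
zero the red west west west west west west F S ⇒ zero the red west west west west west west west F S   [F → west F]
zero the red west west west west west west west F S ⇒ zero the red west west west west west west west red S   [F → red]
zero the red west west west west west west west red S ⇒ zero the red west west west west west west west red the   [S → the]

S ⇒ zero S S ⇒ zero S F S ⇒ zero S F F S ⇒ zero the F F S ⇒ zero the red F S ⇒ zero the red west F S ⇒ zero the red west west F S ⇒ zero the red west west west F S ⇒ zero the red west west west west F S ⇒ zero the red west west west west west F S ⇒ zero the red west west west west west west F S ⇒ zero the red west west west west west west west F S ⇒ zero the red west west west west west west west red S ⇒ zero the red west west west west west west west red the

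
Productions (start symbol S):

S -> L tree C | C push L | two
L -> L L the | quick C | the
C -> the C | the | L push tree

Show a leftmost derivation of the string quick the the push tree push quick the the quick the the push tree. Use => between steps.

S => C push L   [S -> C push L]
C push L => L push tree push L   [C -> L push tree]
L push tree push L => quick C push tree push L   [L -> quick C]
quick C push tree push L => quick the C push tree push L   [C -> the C]
quick the C push tree push L => quick the the push tree push L   [C -> the]
quick the the push tree push L => quick the the push tree push quick C   [L -> quick C]
quick the the push tree push quick C => quick the the push tree push quick the C   [C -> the C]
quick the the push tree push quick the C => quick the the push tree push quick the L push tree   [C -> L push tree]
quick the the push tree push quick the L push tree => quick the the push tree push quick the L L the push tree   [L -> L L the]
quick the the push tree push quick the L L the push tree => quick the the push tree push quick the the L the push tree   [L -> the]
quick the the push tree push quick the the L the push tree => quick the the push tree push quick the the quick C the push tree   [L -> quick C]
quick the the push tree push quick the the quick C the push tree => quick the the push tree push quick the the quick the the push tree   [C -> the]

S => C push L => L push tree push L => quick C push tree push L => quick the C push tree push L => quick the the push tree push L => quick the the push tree push quick C => quick the the push tree push quick the C => quick the the push tree push quick the L push tree => quick the the push tree push quick the L L the push tree => quick the the push tree push quick the the L the push tree => quick the the push tree push quick the the quick C the push tree => quick the the push tree push quick the the quick the the push tree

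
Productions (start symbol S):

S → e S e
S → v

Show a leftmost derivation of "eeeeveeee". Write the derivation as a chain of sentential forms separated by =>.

S=>eSe=>eeSee=>eeeSeee=>eeeeSeeee=>eeeeveeee

S => eSe   [S → e S e]
eSe => eeSee   [S → e S e]
eeSee => eeeSeee   [S → e S e]
eeeSeee => eeeeSeeee   [S → e S e]
eeeeSeeee => eeeeveeee   [S → v]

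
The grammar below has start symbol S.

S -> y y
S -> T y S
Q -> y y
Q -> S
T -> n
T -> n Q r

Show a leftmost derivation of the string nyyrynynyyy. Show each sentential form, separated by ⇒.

S⇒TyS⇒nQryS⇒nyyryS⇒nyyryTyS⇒nyyrynyS⇒nyyrynyTyS⇒nyyrynynyS⇒nyyrynynyyy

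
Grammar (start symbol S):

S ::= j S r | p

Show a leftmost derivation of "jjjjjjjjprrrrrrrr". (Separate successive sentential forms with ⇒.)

S⇒jSr⇒jjSrr⇒jjjSrrr⇒jjjjSrrrr⇒jjjjjSrrrrr⇒jjjjjjSrrrrrr⇒jjjjjjjSrrrrrrr⇒jjjjjjjjSrrrrrrrr⇒jjjjjjjjprrrrrrrr

S ⇒ jSr   [S ::= j S r]
jSr ⇒ jjSrr   [S ::= j S r]
jjSrr ⇒ jjjSrrr   [S ::= j S r]
jjjSrrr ⇒ jjjjSrrrr   [S ::= j S r]
jjjjSrrrr ⇒ jjjjjSrrrrr   [S ::= j S r]
jjjjjSrrrrr ⇒ jjjjjjSrrrrrr   [S ::= j S r]
jjjjjjSrrrrrr ⇒ jjjjjjjSrrrrrrr   [S ::= j S r]
jjjjjjjSrrrrrrr ⇒ jjjjjjjjSrrrrrrrr   [S ::= j S r]
jjjjjjjjSrrrrrrrr ⇒ jjjjjjjjprrrrrrrr   [S ::= p]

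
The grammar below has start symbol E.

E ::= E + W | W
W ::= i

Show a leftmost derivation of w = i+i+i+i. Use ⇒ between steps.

E ⇒ E+W   [E ::= E + W]
E+W ⇒ E+W+W   [E ::= E + W]
E+W+W ⇒ E+W+W+W   [E ::= E + W]
E+W+W+W ⇒ W+W+W+W   [E ::= W]
W+W+W+W ⇒ i+W+W+W   [W ::= i]
i+W+W+W ⇒ i+i+W+W   [W ::= i]
i+i+W+W ⇒ i+i+i+W   [W ::= i]
i+i+i+W ⇒ i+i+i+i   [W ::= i]

E ⇒ E+W ⇒ E+W+W ⇒ E+W+W+W ⇒ W+W+W+W ⇒ i+W+W+W ⇒ i+i+W+W ⇒ i+i+i+W ⇒ i+i+i+i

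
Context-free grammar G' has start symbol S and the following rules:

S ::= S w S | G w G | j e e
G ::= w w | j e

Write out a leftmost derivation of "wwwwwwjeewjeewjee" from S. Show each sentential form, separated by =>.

S => SwS => SwSwS => SwSwSwS => GwGwSwSwS => wwwGwSwSwS => wwwwwwSwSwS => wwwwwwjeewSwS => wwwwwwjeewjeewS => wwwwwwjeewjeewjee

S => SwS   [S ::= S w S]
SwS => SwSwS   [S ::= S w S]
SwSwS => SwSwSwS   [S ::= S w S]
SwSwSwS => GwGwSwSwS   [S ::= G w G]
GwGwSwSwS => wwwGwSwSwS   [G ::= w w]
wwwGwSwSwS => wwwwwwSwSwS   [G ::= w w]
wwwwwwSwSwS => wwwwwwjeewSwS   [S ::= j e e]
wwwwwwjeewSwS => wwwwwwjeewjeewS   [S ::= j e e]
wwwwwwjeewjeewS => wwwwwwjeewjeewjee   [S ::= j e e]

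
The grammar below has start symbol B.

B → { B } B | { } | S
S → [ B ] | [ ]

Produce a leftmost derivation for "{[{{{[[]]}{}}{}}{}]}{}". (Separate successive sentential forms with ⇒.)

B ⇒ {B}B   [B → { B } B]
{B}B ⇒ {S}B   [B → S]
{S}B ⇒ {[B]}B   [S → [ B ]]
{[B]}B ⇒ {[{B}B]}B   [B → { B } B]
{[{B}B]}B ⇒ {[{{B}B}B]}B   [B → { B } B]
{[{{B}B}B]}B ⇒ {[{{{B}B}B}B]}B   [B → { B } B]
{[{{{B}B}B}B]}B ⇒ {[{{{S}B}B}B]}B   [B → S]
{[{{{S}B}B}B]}B ⇒ {[{{{[B]}B}B}B]}B   [S → [ B ]]
{[{{{[B]}B}B}B]}B ⇒ {[{{{[S]}B}B}B]}B   [B → S]
{[{{{[S]}B}B}B]}B ⇒ {[{{{[[]]}B}B}B]}B   [S → [ ]]
{[{{{[[]]}B}B}B]}B ⇒ {[{{{[[]]}{}}B}B]}B   [B → { }]
{[{{{[[]]}{}}B}B]}B ⇒ {[{{{[[]]}{}}{}}B]}B   [B → { }]
{[{{{[[]]}{}}{}}B]}B ⇒ {[{{{[[]]}{}}{}}{}]}B   [B → { }]
{[{{{[[]]}{}}{}}{}]}B ⇒ {[{{{[[]]}{}}{}}{}]}{}   [B → { }]

B ⇒ {B}B ⇒ {S}B ⇒ {[B]}B ⇒ {[{B}B]}B ⇒ {[{{B}B}B]}B ⇒ {[{{{B}B}B}B]}B ⇒ {[{{{S}B}B}B]}B ⇒ {[{{{[B]}B}B}B]}B ⇒ {[{{{[S]}B}B}B]}B ⇒ {[{{{[[]]}B}B}B]}B ⇒ {[{{{[[]]}{}}B}B]}B ⇒ {[{{{[[]]}{}}{}}B]}B ⇒ {[{{{[[]]}{}}{}}{}]}B ⇒ {[{{{[[]]}{}}{}}{}]}{}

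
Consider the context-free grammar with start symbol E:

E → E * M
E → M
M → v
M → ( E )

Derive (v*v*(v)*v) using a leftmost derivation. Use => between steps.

E=>M=>(E)=>(E*M)=>(E*M*M)=>(E*M*M*M)=>(M*M*M*M)=>(v*M*M*M)=>(v*v*M*M)=>(v*v*(E)*M)=>(v*v*(M)*M)=>(v*v*(v)*M)=>(v*v*(v)*v)

E => M   [E → M]
M => (E)   [M → ( E )]
(E) => (E*M)   [E → E * M]
(E*M) => (E*M*M)   [E → E * M]
(E*M*M) => (E*M*M*M)   [E → E * M]
(E*M*M*M) => (M*M*M*M)   [E → M]
(M*M*M*M) => (v*M*M*M)   [M → v]
(v*M*M*M) => (v*v*M*M)   [M → v]
(v*v*M*M) => (v*v*(E)*M)   [M → ( E )]
(v*v*(E)*M) => (v*v*(M)*M)   [E → M]
(v*v*(M)*M) => (v*v*(v)*M)   [M → v]
(v*v*(v)*M) => (v*v*(v)*v)   [M → v]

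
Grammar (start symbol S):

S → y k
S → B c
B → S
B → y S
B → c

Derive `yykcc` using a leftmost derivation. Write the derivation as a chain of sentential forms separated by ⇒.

S ⇒ Bc   [S → B c]
Bc ⇒ Sc   [B → S]
Sc ⇒ Bcc   [S → B c]
Bcc ⇒ yScc   [B → y S]
yScc ⇒ yykcc   [S → y k]

S⇒Bc⇒Sc⇒Bcc⇒yScc⇒yykcc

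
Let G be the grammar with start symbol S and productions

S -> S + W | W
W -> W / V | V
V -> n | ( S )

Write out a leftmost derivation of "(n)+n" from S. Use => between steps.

S => S+W => W+W => V+W => (S)+W => (W)+W => (V)+W => (n)+W => (n)+V => (n)+n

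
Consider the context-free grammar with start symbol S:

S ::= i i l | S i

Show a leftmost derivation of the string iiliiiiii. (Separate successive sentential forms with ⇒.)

S ⇒ Si ⇒ Sii ⇒ Siii ⇒ Siiii ⇒ Siiiii ⇒ Siiiiii ⇒ iiliiiiii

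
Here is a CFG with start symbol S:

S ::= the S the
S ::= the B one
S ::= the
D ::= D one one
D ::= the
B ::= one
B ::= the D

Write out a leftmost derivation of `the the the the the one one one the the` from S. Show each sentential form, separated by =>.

S => the S the => the the S the the => the the the B one the the => the the the the D one the the => the the the the D one one one the the => the the the the the one one one the the

S => the S the   [S ::= the S the]
the S the => the the S the the   [S ::= the S the]
the the S the the => the the the B one the the   [S ::= the B one]
the the the B one the the => the the the the D one the the   [B ::= the D]
the the the the D one the the => the the the the D one one one the the   [D ::= D one one]
the the the the D one one one the the => the the the the the one one one the the   [D ::= the]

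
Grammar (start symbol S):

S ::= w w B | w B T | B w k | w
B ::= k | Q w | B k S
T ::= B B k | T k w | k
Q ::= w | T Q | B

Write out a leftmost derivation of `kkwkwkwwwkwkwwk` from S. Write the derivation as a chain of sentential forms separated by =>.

S => Bwk => BkSwk => BkSkSwk => QwkSkSwk => TQwkSkSwk => TkwQwkSkSwk => TkwkwQwkSkSwk => TkwkwkwQwkSkSwk => kkwkwkwQwkSkSwk => kkwkwkwwwkSkSwk => kkwkwkwwwkwkSwk => kkwkwkwwwkwkwwk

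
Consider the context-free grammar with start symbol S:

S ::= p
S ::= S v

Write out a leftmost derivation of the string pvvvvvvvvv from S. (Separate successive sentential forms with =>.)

S => Sv   [S ::= S v]
Sv => Svv   [S ::= S v]
Svv => Svvv   [S ::= S v]
Svvv => Svvvv   [S ::= S v]
Svvvv => Svvvvv   [S ::= S v]
Svvvvv => Svvvvvv   [S ::= S v]
Svvvvvv => Svvvvvvv   [S ::= S v]
Svvvvvvv => Svvvvvvvv   [S ::= S v]
Svvvvvvvv => Svvvvvvvvv   [S ::= S v]
Svvvvvvvvv => pvvvvvvvvv   [S ::= p]

S => Sv => Svv => Svvv => Svvvv => Svvvvv => Svvvvvv => Svvvvvvv => Svvvvvvvv => Svvvvvvvvv => pvvvvvvvvv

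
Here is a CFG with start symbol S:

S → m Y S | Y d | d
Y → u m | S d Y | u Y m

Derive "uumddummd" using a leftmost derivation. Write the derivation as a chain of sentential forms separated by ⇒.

S ⇒ Yd ⇒ uYmd ⇒ uSdYmd ⇒ uYddYmd ⇒ uumddYmd ⇒ uumddummd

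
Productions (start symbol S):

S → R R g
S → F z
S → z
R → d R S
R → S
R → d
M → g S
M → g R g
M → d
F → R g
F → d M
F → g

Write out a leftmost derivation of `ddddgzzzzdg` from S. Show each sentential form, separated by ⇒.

S ⇒ RRg ⇒ dRSRg ⇒ ddRSSRg ⇒ dddRSSSRg ⇒ dddSSSSRg ⇒ dddFzSSSRg ⇒ dddRgzSSSRg ⇒ ddddgzSSSRg ⇒ ddddgzzSSRg ⇒ ddddgzzzSRg ⇒ ddddgzzzzRg ⇒ ddddgzzzzdg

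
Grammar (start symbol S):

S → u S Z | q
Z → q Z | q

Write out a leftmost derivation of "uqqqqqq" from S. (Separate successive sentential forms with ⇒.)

S ⇒ uSZ ⇒ uqZ ⇒ uqqZ ⇒ uqqqZ ⇒ uqqqqZ ⇒ uqqqqqZ ⇒ uqqqqqq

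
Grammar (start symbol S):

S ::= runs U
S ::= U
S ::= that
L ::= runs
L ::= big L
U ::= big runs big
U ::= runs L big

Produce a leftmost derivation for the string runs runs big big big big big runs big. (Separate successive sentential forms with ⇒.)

S ⇒ runs U ⇒ runs runs L big ⇒ runs runs big L big ⇒ runs runs big big L big ⇒ runs runs big big big L big ⇒ runs runs big big big big L big ⇒ runs runs big big big big big L big ⇒ runs runs big big big big big runs big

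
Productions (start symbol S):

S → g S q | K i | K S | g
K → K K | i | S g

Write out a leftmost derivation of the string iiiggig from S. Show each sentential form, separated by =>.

S => KS   [S → K S]
KS => KKS   [K → K K]
KKS => KKKS   [K → K K]
KKKS => iKKS   [K → i]
iKKS => iSgKS   [K → S g]
iSgKS => iKSgKS   [S → K S]
iKSgKS => iKKSgKS   [K → K K]
iKKSgKS => iiKSgKS   [K → i]
iiKSgKS => iiiSgKS   [K → i]
iiiSgKS => iiiggKS   [S → g]
iiiggKS => iiiggiS   [K → i]
iiiggiS => iiiggig   [S → g]

S => KS => KKS => KKKS => iKKS => iSgKS => iKSgKS => iKKSgKS => iiKSgKS => iiiSgKS => iiiggKS => iiiggiS => iiiggig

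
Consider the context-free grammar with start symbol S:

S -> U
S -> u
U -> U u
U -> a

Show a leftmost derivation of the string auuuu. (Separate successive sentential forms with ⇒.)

S ⇒ U ⇒ Uu ⇒ Uuu ⇒ Uuuu ⇒ Uuuuu ⇒ auuuu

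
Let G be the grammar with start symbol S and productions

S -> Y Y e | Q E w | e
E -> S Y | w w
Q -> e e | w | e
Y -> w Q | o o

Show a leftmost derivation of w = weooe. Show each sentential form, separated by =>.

S => YYe => wQYe => weYe => weooe

S => YYe   [S -> Y Y e]
YYe => wQYe   [Y -> w Q]
wQYe => weYe   [Q -> e]
weYe => weooe   [Y -> o o]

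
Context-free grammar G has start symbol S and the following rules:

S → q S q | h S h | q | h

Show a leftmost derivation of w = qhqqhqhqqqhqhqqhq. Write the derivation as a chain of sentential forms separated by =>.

S=>qSq=>qhShq=>qhqSqhq=>qhqqSqqhq=>qhqqhShqqhq=>qhqqhqSqhqqhq=>qhqqhqhShqhqqhq=>qhqqhqhqSqhqhqqhq=>qhqqhqhqqqhqhqqhq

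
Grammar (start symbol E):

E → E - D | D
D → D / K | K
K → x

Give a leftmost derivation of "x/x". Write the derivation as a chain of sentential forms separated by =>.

E=>D=>D/K=>K/K=>x/K=>x/x

E => D   [E → D]
D => D/K   [D → D / K]
D/K => K/K   [D → K]
K/K => x/K   [K → x]
x/K => x/x   [K → x]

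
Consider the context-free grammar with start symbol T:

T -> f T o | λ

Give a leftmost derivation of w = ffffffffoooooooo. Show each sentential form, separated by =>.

T => fTo   [T -> f T o]
fTo => ffToo   [T -> f T o]
ffToo => fffTooo   [T -> f T o]
fffTooo => ffffToooo   [T -> f T o]
ffffToooo => fffffTooooo   [T -> f T o]
fffffTooooo => ffffffToooooo   [T -> f T o]
ffffffToooooo => fffffffTooooooo   [T -> f T o]
fffffffTooooooo => ffffffffToooooooo   [T -> f T o]
ffffffffToooooooo => ffffffffoooooooo   [T -> λ]

T => fTo => ffToo => fffTooo => ffffToooo => fffffTooooo => ffffffToooooo => fffffffTooooooo => ffffffffToooooooo => ffffffffoooooooo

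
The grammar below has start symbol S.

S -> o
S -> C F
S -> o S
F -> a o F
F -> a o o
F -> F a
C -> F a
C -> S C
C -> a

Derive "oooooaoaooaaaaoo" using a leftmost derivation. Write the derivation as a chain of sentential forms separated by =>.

S => oS => ooS => oooS => ooooS => oooooS => oooooCF => oooooFaF => oooooFaaF => oooooFaaaF => oooooaoFaaaF => oooooaoaooaaaF => oooooaoaooaaaaoo

S => oS   [S -> o S]
oS => ooS   [S -> o S]
ooS => oooS   [S -> o S]
oooS => ooooS   [S -> o S]
ooooS => oooooS   [S -> o S]
oooooS => oooooCF   [S -> C F]
oooooCF => oooooFaF   [C -> F a]
oooooFaF => oooooFaaF   [F -> F a]
oooooFaaF => oooooFaaaF   [F -> F a]
oooooFaaaF => oooooaoFaaaF   [F -> a o F]
oooooaoFaaaF => oooooaoaooaaaF   [F -> a o o]
oooooaoaooaaaF => oooooaoaooaaaaoo   [F -> a o o]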